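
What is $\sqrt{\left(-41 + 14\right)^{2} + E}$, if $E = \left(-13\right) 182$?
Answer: $i \sqrt{1637} \approx 40.46 i$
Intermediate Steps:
$E = -2366$
$\sqrt{\left(-41 + 14\right)^{2} + E} = \sqrt{\left(-41 + 14\right)^{2} - 2366} = \sqrt{\left(-27\right)^{2} - 2366} = \sqrt{729 - 2366} = \sqrt{-1637} = i \sqrt{1637}$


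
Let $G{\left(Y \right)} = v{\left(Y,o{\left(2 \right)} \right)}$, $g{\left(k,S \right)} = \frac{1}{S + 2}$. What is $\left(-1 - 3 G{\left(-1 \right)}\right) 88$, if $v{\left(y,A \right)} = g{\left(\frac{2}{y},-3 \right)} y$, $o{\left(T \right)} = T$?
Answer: $-352$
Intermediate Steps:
$g{\left(k,S \right)} = \frac{1}{2 + S}$
$v{\left(y,A \right)} = - y$ ($v{\left(y,A \right)} = \frac{y}{2 - 3} = \frac{y}{-1} = - y$)
$G{\left(Y \right)} = - Y$
$\left(-1 - 3 G{\left(-1 \right)}\right) 88 = \left(-1 - 3 \left(\left(-1\right) \left(-1\right)\right)\right) 88 = \left(-1 - 3\right) 88 = \left(-4\right) 88 = -352$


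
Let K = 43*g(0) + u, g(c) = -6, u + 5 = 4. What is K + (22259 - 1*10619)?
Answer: 11381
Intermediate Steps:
u = -1 (u = -5 + 4 = -1)
K = -259 (K = 43*(-6) - 1 = -258 - 1 = -259)
K + (22259 - 1*10619) = -259 + (22259 - 1*10619) = -259 + (22259 - 10619) = -259 + 11640 = 11381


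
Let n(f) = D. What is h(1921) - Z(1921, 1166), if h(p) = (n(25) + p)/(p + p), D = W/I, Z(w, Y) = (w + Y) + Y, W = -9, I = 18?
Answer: -32676211/7684 ≈ -4252.5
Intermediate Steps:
Z(w, Y) = w + 2*Y (Z(w, Y) = (Y + w) + Y = w + 2*Y)
D = -1/2 (D = -9/18 = -9*1/18 = -1/2 ≈ -0.50000)
n(f) = -1/2
h(p) = (-1/2 + p)/(2*p) (h(p) = (-1/2 + p)/(p + p) = (-1/2 + p)/((2*p)) = (-1/2 + p)*(1/(2*p)) = (-1/2 + p)/(2*p))
h(1921) - Z(1921, 1166) = (1/4)*(-1 + 2*1921)/1921 - (1921 + 2*1166) = (1/4)*(1/1921)*(-1 + 3842) - (1921 + 2332) = (1/4)*(1/1921)*3841 - 1*4253 = 3841/7684 - 4253 = -32676211/7684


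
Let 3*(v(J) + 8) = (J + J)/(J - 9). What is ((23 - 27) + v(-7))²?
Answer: 78961/576 ≈ 137.08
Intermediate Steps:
v(J) = -8 + 2*J/(3*(-9 + J)) (v(J) = -8 + ((J + J)/(J - 9))/3 = -8 + ((2*J)/(-9 + J))/3 = -8 + (2*J/(-9 + J))/3 = -8 + 2*J/(3*(-9 + J)))
((23 - 27) + v(-7))² = ((23 - 27) + 2*(108 - 11*(-7))/(3*(-9 - 7)))² = (-4 + (⅔)*(108 + 77)/(-16))² = (-4 + (⅔)*(-1/16)*185)² = (-4 - 185/24)² = (-281/24)² = 78961/576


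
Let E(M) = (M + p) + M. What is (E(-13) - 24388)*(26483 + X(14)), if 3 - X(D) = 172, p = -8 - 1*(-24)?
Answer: -642008972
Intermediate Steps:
p = 16 (p = -8 + 24 = 16)
E(M) = 16 + 2*M (E(M) = (M + 16) + M = (16 + M) + M = 16 + 2*M)
X(D) = -169 (X(D) = 3 - 1*172 = 3 - 172 = -169)
(E(-13) - 24388)*(26483 + X(14)) = ((16 + 2*(-13)) - 24388)*(26483 - 169) = ((16 - 26) - 24388)*26314 = (-10 - 24388)*26314 = -24398*26314 = -642008972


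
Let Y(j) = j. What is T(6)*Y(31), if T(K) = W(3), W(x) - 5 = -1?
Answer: 124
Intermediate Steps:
W(x) = 4 (W(x) = 5 - 1 = 4)
T(K) = 4
T(6)*Y(31) = 4*31 = 124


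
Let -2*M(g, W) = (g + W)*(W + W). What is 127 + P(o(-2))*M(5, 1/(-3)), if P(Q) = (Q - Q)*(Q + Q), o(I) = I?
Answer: 127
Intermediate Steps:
P(Q) = 0 (P(Q) = 0*(2*Q) = 0)
M(g, W) = -W*(W + g) (M(g, W) = -(g + W)*(W + W)/2 = -(W + g)*2*W/2 = -W*(W + g))
127 + P(o(-2))*M(5, 1/(-3)) = 127 + 0*(-1*(1/(-3) + 5)/(-3)) = 127 + 0*(-1*(-1/3)*(-1/3 + 5)) = 127 + 0*(-1*(-1/3)*14/3) = 127 + 0*(14/9) = 127 + 0 = 127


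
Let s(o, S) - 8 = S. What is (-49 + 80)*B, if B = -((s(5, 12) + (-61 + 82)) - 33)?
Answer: -248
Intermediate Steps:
s(o, S) = 8 + S
B = -8 (B = -(((8 + 12) + (-61 + 82)) - 33) = -((20 + 21) - 33) = -(41 - 33) = -1*8 = -8)
(-49 + 80)*B = (-49 + 80)*(-8) = 31*(-8) = -248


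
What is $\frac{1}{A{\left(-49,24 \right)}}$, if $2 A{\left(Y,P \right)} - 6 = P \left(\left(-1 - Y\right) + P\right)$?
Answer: $\frac{1}{867} \approx 0.0011534$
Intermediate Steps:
$A{\left(Y,P \right)} = 3 + \frac{P \left(-1 + P - Y\right)}{2}$ ($A{\left(Y,P \right)} = 3 + \frac{P \left(\left(-1 - Y\right) + P\right)}{2} = 3 + \frac{P \left(-1 + P - Y\right)}{2}$)
$\frac{1}{A{\left(-49,24 \right)}} = \frac{1}{3 + \frac{24^{2}}{2} - 12 - 12 \left(-49\right)} = \frac{1}{3 + \frac{1}{2} \cdot 576 - 12 + 588} = \frac{1}{3 + 288 - 12 + 588} = \frac{1}{867}$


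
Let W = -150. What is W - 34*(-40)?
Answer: 1210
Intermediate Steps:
W - 34*(-40) = -150 - 34*(-40) = -150 + 1360 = 1210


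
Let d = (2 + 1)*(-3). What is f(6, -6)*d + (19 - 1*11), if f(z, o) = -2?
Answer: 26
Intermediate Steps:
d = -9 (d = 3*(-3) = -9)
f(6, -6)*d + (19 - 1*11) = -2*(-9) + (19 - 1*11) = 18 + (19 - 11) = 18 + 8 = 26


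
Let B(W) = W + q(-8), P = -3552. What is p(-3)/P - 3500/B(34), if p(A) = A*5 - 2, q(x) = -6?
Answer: -443983/3552 ≈ -125.00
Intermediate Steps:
p(A) = -2 + 5*A (p(A) = 5*A - 2 = -2 + 5*A)
B(W) = -6 + W (B(W) = W - 6 = -6 + W)
p(-3)/P - 3500/B(34) = (-2 + 5*(-3))/(-3552) - 3500/(-6 + 34) = (-2 - 15)*(-1/3552) - 3500/28 = -17*(-1/3552) - 3500*1/28 = 17/3552 - 125 = -443983/3552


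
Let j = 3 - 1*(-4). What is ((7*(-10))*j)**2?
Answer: 240100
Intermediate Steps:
j = 7 (j = 3 + 4 = 7)
((7*(-10))*j)**2 = ((7*(-10))*7)**2 = (-70*7)**2 = (-490)**2 = 240100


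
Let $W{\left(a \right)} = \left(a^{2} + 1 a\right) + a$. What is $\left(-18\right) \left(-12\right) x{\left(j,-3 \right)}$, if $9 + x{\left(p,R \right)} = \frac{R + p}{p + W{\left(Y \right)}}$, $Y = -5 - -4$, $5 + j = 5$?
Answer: $-1296$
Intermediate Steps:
$j = 0$ ($j = -5 + 5 = 0$)
$Y = -1$ ($Y = -5 + 4 = -1$)
$W{\left(a \right)} = a^{2} + 2 a$ ($W{\left(a \right)} = \left(a^{2} + a\right) + a = \left(a + a^{2}\right) + a = a^{2} + 2 a$)
$x{\left(p,R \right)} = -9 + \frac{R + p}{-1 + p}$ ($x{\left(p,R \right)} = -9 + \frac{R + p}{p - \left(2 - 1\right)} = -9 + \frac{R + p}{p - 1} = -9 + \frac{R + p}{-1 + p}$)
$\left(-18\right) \left(-12\right) x{\left(j,-3 \right)} = \left(-18\right) \left(-12\right) \frac{9 - 3 - 0}{-1 + 0} = 216 \frac{9 - 3 + 0}{-1} = 216 \left(\left(-1\right) 6\right) = 216 \left(-6\right) = -1296$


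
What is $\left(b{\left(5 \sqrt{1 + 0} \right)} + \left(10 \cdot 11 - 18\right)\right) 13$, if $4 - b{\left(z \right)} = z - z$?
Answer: $1248$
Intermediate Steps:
$b{\left(z \right)} = 4$ ($b{\left(z \right)} = 4 - \left(z - z\right) = 4 - 0 = 4 + 0 = 4$)
$\left(b{\left(5 \sqrt{1 + 0} \right)} + \left(10 \cdot 11 - 18\right)\right) 13 = \left(4 + \left(10 \cdot 11 - 18\right)\right) 13 = \left(4 + \left(110 - 18\right)\right) 13 = \left(4 + 92\right) 13 = 96 \cdot 13 = 1248$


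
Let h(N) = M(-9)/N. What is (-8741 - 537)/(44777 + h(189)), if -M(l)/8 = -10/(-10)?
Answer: -1753542/8462845 ≈ -0.20720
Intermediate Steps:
M(l) = -8 (M(l) = -(-80)/(-10) = -(-80)*(-1)/10 = -8*1 = -8)
h(N) = -8/N
(-8741 - 537)/(44777 + h(189)) = (-8741 - 537)/(44777 - 8/189) = -9278/(44777 - 8*1/189) = -9278/(44777 - 8/189) = -9278/8462845/189 = -9278*189/8462845 = -1753542/8462845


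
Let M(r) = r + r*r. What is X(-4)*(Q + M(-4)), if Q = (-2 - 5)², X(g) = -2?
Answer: -122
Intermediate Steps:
Q = 49 (Q = (-7)² = 49)
M(r) = r + r²
X(-4)*(Q + M(-4)) = -2*(49 - 4*(1 - 4)) = -2*(49 - 4*(-3)) = -2*(49 + 12) = -2*61 = -122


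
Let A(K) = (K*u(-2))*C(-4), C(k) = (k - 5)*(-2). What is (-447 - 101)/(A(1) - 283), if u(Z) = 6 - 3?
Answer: 548/229 ≈ 2.3930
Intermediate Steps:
C(k) = 10 - 2*k (C(k) = (-5 + k)*(-2) = 10 - 2*k)
u(Z) = 3
A(K) = 54*K (A(K) = (K*3)*(10 - 2*(-4)) = (3*K)*(10 + 8) = (3*K)*18 = 54*K)
(-447 - 101)/(A(1) - 283) = (-447 - 101)/(54*1 - 283) = -548/(54 - 283) = -548/(-229) = -548*(-1/229) = 548/229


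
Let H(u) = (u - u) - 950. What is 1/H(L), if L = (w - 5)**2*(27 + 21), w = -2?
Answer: -1/950 ≈ -0.0010526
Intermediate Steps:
L = 2352 (L = (-2 - 5)**2*(27 + 21) = (-7)**2*48 = 49*48 = 2352)
H(u) = -950 (H(u) = 0 - 950 = -950)
1/H(L) = 1/(-950) = -1/950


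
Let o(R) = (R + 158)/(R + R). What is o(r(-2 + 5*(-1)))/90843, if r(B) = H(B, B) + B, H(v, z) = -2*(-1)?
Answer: -51/302810 ≈ -0.00016842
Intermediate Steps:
H(v, z) = 2
r(B) = 2 + B
o(R) = (158 + R)/(2*R) (o(R) = (158 + R)/((2*R)) = (158 + R)*(1/(2*R)) = (158 + R)/(2*R))
o(r(-2 + 5*(-1)))/90843 = ((158 + (2 + (-2 + 5*(-1))))/(2*(2 + (-2 + 5*(-1)))))/90843 = ((158 + (2 + (-2 - 5)))/(2*(2 + (-2 - 5))))*(1/90843) = ((158 + (2 - 7))/(2*(2 - 7)))*(1/90843) = ((1/2)*(158 - 5)/(-5))*(1/90843) = ((1/2)*(-1/5)*153)*(1/90843) = -153/10*1/90843 = -51/302810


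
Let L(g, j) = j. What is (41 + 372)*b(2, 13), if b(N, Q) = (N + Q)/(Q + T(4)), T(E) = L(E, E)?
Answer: 6195/17 ≈ 364.41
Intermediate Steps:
T(E) = E
b(N, Q) = (N + Q)/(4 + Q) (b(N, Q) = (N + Q)/(Q + 4) = (N + Q)/(4 + Q))
(41 + 372)*b(2, 13) = (41 + 372)*((2 + 13)/(4 + 13)) = 413*(15/17) = 6195/17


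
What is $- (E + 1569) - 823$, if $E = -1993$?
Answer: $-399$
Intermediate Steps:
$- (E + 1569) - 823 = - (-1993 + 1569) - 823 = \left(-1\right) \left(-424\right) - 823 = 424 - 823 = -399$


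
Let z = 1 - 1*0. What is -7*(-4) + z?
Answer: 29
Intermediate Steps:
z = 1 (z = 1 + 0 = 1)
-7*(-4) + z = -7*(-4) + 1 = 28 + 1 = 29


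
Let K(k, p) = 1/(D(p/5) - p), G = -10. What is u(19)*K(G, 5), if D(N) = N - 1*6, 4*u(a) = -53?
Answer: 53/40 ≈ 1.3250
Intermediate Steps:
u(a) = -53/4 (u(a) = (¼)*(-53) = -53/4)
D(N) = -6 + N (D(N) = N - 6 = -6 + N)
K(k, p) = 1/(-6 - 4*p/5) (K(k, p) = 1/((-6 + p/5) - p) = 1/(-6 - 4*p/5))
u(19)*K(G, 5) = -(-265)/(4*(30 + 4*5)) = -(-265)/(4*(30 + 20)) = -(-265)/(4*50) = -53/4*(-⅒) = 53/40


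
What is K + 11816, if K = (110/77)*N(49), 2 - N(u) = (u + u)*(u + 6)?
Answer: 28832/7 ≈ 4118.9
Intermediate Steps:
N(u) = 2 - 2*u*(6 + u) (N(u) = 2 - (u + u)*(u + 6) = 2 - 2*u*(6 + u))
K = -53880/7 (K = (110/77)*(2 - 12*49 - 2*49²) = (110*(1/77))*(2 - 588 - 2*2401) = 10*(2 - 588 - 4802)/7 = (10/7)*(-5388) = -53880/7 ≈ -7697.1)
K + 11816 = -53880/7 + 11816 = 28832/7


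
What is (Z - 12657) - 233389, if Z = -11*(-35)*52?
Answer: -226026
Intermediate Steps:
Z = 20020 (Z = 385*52 = 20020)
(Z - 12657) - 233389 = (20020 - 12657) - 233389 = 7363 - 233389 = -226026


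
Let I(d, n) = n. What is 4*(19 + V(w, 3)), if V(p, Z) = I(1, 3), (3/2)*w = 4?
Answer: 88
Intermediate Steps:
w = 8/3 (w = (⅔)*4 = 8/3 ≈ 2.6667)
V(p, Z) = 3
4*(19 + V(w, 3)) = 4*(19 + 3) = 4*22 = 88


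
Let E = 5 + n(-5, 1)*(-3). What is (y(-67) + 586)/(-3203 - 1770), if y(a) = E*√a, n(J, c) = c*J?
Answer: -586/4973 - 20*I*√67/4973 ≈ -0.11784 - 0.032919*I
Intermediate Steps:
n(J, c) = J*c
E = 20 (E = 5 - 5*1*(-3) = 5 - 5*(-3) = 5 + 15 = 20)
y(a) = 20*√a
(y(-67) + 586)/(-3203 - 1770) = (20*√(-67) + 586)/(-3203 - 1770) = (20*(I*√67) + 586)/(-4973) = (20*I*√67 + 586)*(-1/4973) = (586 + 20*I*√67)*(-1/4973) = -586/4973 - 20*I*√67/4973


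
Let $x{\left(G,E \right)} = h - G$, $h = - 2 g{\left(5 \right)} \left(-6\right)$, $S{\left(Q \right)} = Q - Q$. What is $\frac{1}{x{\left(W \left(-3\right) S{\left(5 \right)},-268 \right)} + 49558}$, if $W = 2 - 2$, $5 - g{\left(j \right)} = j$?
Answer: $\frac{1}{49558} \approx 2.0178 \cdot 10^{-5}$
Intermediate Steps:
$S{\left(Q \right)} = 0$
$g{\left(j \right)} = 5 - j$
$W = 0$
$h = 0$ ($h = - 2 \left(5 - 5\right) \left(-6\right) = \left(-2\right) 0 \left(-6\right) = 0 \left(-6\right) = 0$)
$x{\left(G,E \right)} = - G$ ($x{\left(G,E \right)} = 0 - G = - G$)
$\frac{1}{x{\left(W \left(-3\right) S{\left(5 \right)},-268 \right)} + 49558} = \frac{1}{- 0 \left(-3\right) 0 + 49558} = \frac{1}{- 0 \cdot 0 + 49558} = \frac{1}{\left(-1\right) 0 + 49558} = \frac{1}{0 + 49558} = \frac{1}{49558}$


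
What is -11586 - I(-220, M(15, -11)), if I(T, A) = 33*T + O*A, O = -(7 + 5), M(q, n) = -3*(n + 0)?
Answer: -3930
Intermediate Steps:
M(q, n) = -3*n
O = -12 (O = -1*12 = -12)
I(T, A) = -12*A + 33*T (I(T, A) = 33*T - 12*A = -12*A + 33*T)
-11586 - I(-220, M(15, -11)) = -11586 - (-(-36)*(-11) + 33*(-220)) = -11586 - (-12*33 - 7260) = -11586 - (-396 - 7260) = -11586 - 1*(-7656) = -11586 + 7656 = -3930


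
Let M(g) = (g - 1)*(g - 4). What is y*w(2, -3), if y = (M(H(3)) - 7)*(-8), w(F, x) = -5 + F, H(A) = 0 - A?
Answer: 504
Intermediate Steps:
H(A) = -A
M(g) = (-1 + g)*(-4 + g)
y = -168 (y = ((4 + (-1*3)² - (-5)*3) - 7)*(-8) = ((4 + (-3)² - 5*(-3)) - 7)*(-8) = ((4 + 9 + 15) - 7)*(-8) = (28 - 7)*(-8) = 21*(-8) = -168)
y*w(2, -3) = -168*(-5 + 2) = -168*(-3) = 504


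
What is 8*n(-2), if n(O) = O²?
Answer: 32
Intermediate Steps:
8*n(-2) = 8*(-2)² = 8*4 = 32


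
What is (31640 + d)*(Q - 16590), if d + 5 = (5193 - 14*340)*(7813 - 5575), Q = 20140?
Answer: 3552445950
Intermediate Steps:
d = 969049 (d = -5 + (5193 - 14*340)*(7813 - 5575) = -5 + (5193 - 4760)*2238 = -5 + 433*2238 = -5 + 969054 = 969049)
(31640 + d)*(Q - 16590) = (31640 + 969049)*(20140 - 16590) = 1000689*3550 = 3552445950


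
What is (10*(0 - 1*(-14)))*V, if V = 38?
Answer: 5320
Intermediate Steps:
(10*(0 - 1*(-14)))*V = (10*(0 - 1*(-14)))*38 = (10*(0 + 14))*38 = (10*14)*38 = 140*38 = 5320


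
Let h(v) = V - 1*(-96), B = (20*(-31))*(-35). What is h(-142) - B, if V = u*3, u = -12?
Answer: -21640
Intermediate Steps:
V = -36 (V = -12*3 = -36)
B = 21700 (B = -620*(-35) = 21700)
h(v) = 60 (h(v) = -36 - 1*(-96) = -36 + 96 = 60)
h(-142) - B = 60 - 1*21700 = 60 - 21700 = -21640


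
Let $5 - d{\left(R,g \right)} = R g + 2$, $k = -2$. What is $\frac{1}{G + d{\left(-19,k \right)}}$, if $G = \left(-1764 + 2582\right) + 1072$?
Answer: $\frac{1}{1855} \approx 0.00053908$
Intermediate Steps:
$G = 1890$ ($G = 818 + 1072 = 1890$)
$d{\left(R,g \right)} = 3 - R g$ ($d{\left(R,g \right)} = 5 - \left(R g + 2\right) = 5 - \left(2 + R g\right) = 3 - R g$)
$\frac{1}{G + d{\left(-19,k \right)}} = \frac{1}{1890 + \left(3 - \left(-19\right) \left(-2\right)\right)} = \frac{1}{1890 + \left(3 - 38\right)} = \frac{1}{1890 - 35} = \frac{1}{1855}$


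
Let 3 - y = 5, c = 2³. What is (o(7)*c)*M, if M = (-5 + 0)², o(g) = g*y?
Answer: -2800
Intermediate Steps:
c = 8
y = -2 (y = 3 - 1*5 = 3 - 5 = -2)
o(g) = -2*g (o(g) = g*(-2) = -2*g)
M = 25 (M = (-5)² = 25)
(o(7)*c)*M = (-2*7*8)*25 = -14*8*25 = -112*25 = -2800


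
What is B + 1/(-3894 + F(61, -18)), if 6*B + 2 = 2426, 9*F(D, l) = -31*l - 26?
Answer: 13943647/34514 ≈ 404.00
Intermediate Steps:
F(D, l) = -26/9 - 31*l/9 (F(D, l) = (-31*l - 26)/9 = (-26 - 31*l)/9 = -26/9 - 31*l/9)
B = 404 (B = -⅓ + (⅙)*2426 = -⅓ + 1213/3 = 404)
B + 1/(-3894 + F(61, -18)) = 404 + 1/(-3894 + (-26/9 - 31/9*(-18))) = 404 + 1/(-3894 + (-26/9 + 62)) = 404 + 1/(-3894 + 532/9) = 404 + 1/(-34514/9) = 404 - 9/34514 = 13943647/34514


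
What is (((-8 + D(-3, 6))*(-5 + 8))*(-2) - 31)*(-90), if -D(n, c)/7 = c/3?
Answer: -9090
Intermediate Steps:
D(n, c) = -7*c/3
(((-8 + D(-3, 6))*(-5 + 8))*(-2) - 31)*(-90) = (((-8 - 7/3*6)*(-5 + 8))*(-2) - 31)*(-90) = (((-8 - 14)*3)*(-2) - 31)*(-90) = (-22*3*(-2) - 31)*(-90) = (-66*(-2) - 31)*(-90) = (132 - 31)*(-90) = 101*(-90) = -9090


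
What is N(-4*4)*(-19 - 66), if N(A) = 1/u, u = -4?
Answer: 85/4 ≈ 21.250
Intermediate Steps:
N(A) = -¼ (N(A) = 1/(-4) = -¼)
N(-4*4)*(-19 - 66) = -(-19 - 66)/4 = -¼*(-85) = 85/4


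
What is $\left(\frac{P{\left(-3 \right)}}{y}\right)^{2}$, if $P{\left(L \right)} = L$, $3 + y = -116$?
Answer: $\frac{9}{14161} \approx 0.00063555$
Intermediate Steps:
$y = -119$ ($y = -3 - 116 = -119$)
$\left(\frac{P{\left(-3 \right)}}{y}\right)^{2} = \left(- \frac{3}{-119}\right)^{2} = \left(\left(-3\right) \left(- \frac{1}{119}\right)\right)^{2} = \left(\frac{3}{119}\right)^{2} = \frac{9}{14161}$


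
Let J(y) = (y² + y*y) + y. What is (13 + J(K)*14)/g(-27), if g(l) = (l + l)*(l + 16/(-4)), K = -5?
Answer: 643/1674 ≈ 0.38411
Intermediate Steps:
J(y) = y + 2*y² (J(y) = (y² + y²) + y = 2*y² + y = y + 2*y²)
g(l) = 2*l*(-4 + l) (g(l) = (2*l)*(l + 16*(-¼)) = (2*l)*(l - 4) = (2*l)*(-4 + l) = 2*l*(-4 + l))
(13 + J(K)*14)/g(-27) = (13 - 5*(1 + 2*(-5))*14)/((2*(-27)*(-4 - 27))) = (13 - 5*(1 - 10)*14)/((2*(-27)*(-31))) = (13 - 5*(-9)*14)/1674 = (13 + 45*14)*(1/1674) = (13 + 630)*(1/1674) = 643*(1/1674) = 643/1674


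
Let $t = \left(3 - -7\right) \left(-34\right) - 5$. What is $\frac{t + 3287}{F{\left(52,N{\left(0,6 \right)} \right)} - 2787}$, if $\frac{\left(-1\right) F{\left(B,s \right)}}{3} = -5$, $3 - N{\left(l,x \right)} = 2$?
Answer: $- \frac{1471}{1386} \approx -1.0613$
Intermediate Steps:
$N{\left(l,x \right)} = 1$ ($N{\left(l,x \right)} = 3 - 2 = 1$)
$F{\left(B,s \right)} = 15$ ($F{\left(B,s \right)} = \left(-3\right) \left(-5\right) = 15$)
$t = -345$ ($t = \left(3 + 7\right) \left(-34\right) - 5 = 10 \left(-34\right) - 5 = -340 - 5 = -345$)
$\frac{t + 3287}{F{\left(52,N{\left(0,6 \right)} \right)} - 2787} = \frac{-345 + 3287}{15 - 2787} = \frac{2942}{15 - 2787} = \frac{2942}{-2772} = 2942 \left(- \frac{1}{2772}\right) = - \frac{1471}{1386}$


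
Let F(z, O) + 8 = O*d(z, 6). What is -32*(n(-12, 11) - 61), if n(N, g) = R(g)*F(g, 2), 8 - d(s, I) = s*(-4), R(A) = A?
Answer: -31840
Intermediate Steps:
d(s, I) = 8 + 4*s (d(s, I) = 8 - s*(-4) = 8 - (-4)*s = 8 + 4*s)
F(z, O) = -8 + O*(8 + 4*z)
n(N, g) = g*(8 + 8*g) (n(N, g) = g*(-8 + 4*2*(2 + g)) = g*(-8 + (16 + 8*g)) = g*(8 + 8*g))
-32*(n(-12, 11) - 61) = -32*(8*11*(1 + 11) - 61) = -32*(8*11*12 - 61) = -32*(1056 - 61) = -32*995 = -31840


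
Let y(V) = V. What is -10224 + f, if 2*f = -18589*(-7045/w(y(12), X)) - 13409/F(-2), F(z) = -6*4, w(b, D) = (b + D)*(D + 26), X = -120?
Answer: -8869573/2538 ≈ -3494.7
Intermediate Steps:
w(b, D) = (26 + D)*(D + b) (w(b, D) = (D + b)*(26 + D) = (26 + D)*(D + b))
F(z) = -24
f = 17078939/2538 (f = (-18589*(-7045/((-120)**2 + 26*(-120) + 26*12 - 120*12)) - 13409/(-24))/2 = (-18589*(-7045/(14400 - 3120 + 312 - 1440)) - 13409*(-1/24))/2 = (-18589/(10152*(-1/7045)) + 13409/24)/2 = (-18589/(-10152/7045) + 13409/24)/2 = (-18589*(-7045/10152) + 13409/24)/2 = (130959505/10152 + 13409/24)/2 = (1/2)*(17078939/1269) = 17078939/2538 ≈ 6729.3)
-10224 + f = -10224 + 17078939/2538 = -8869573/2538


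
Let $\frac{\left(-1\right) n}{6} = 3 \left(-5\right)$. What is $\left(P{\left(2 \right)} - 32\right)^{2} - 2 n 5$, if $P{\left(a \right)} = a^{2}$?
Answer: $-705600$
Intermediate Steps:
$n = 90$ ($n = - 6 \cdot 3 \left(-5\right) = \left(-6\right) \left(-15\right) = 90$)
$\left(P{\left(2 \right)} - 32\right)^{2} - 2 n 5 = \left(2^{2} - 32\right)^{2} \left(-2\right) 90 \cdot 5 = \left(4 - 32\right)^{2} \left(\left(-180\right) 5\right) = \left(-28\right)^{2} \left(-900\right) = 784 \left(-900\right) = -705600$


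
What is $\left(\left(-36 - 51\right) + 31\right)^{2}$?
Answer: $3136$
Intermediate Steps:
$\left(\left(-36 - 51\right) + 31\right)^{2} = \left(-87 + 31\right)^{2} = \left(-56\right)^{2} = 3136$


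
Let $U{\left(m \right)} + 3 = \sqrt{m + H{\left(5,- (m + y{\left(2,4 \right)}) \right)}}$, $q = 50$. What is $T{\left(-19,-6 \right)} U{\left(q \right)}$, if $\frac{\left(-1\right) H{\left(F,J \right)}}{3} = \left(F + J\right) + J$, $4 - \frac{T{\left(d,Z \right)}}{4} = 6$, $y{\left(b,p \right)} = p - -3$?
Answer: $24 - 8 \sqrt{377} \approx -131.33$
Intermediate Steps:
$y{\left(b,p \right)} = 3 + p$ ($y{\left(b,p \right)} = p + 3 = 3 + p$)
$T{\left(d,Z \right)} = -8$ ($T{\left(d,Z \right)} = 16 - 24 = -8$)
$H{\left(F,J \right)} = - 6 J - 3 F$ ($H{\left(F,J \right)} = - 3 \left(\left(F + J\right) + J\right) = - 3 \left(F + 2 J\right) = - 6 J - 3 F$)
$U{\left(m \right)} = -3 + \sqrt{27 + 7 m}$ ($U{\left(m \right)} = -3 + \sqrt{m - \left(15 + 6 \left(- (m + \left(3 + 4\right))\right)\right)} = -3 + \sqrt{m - \left(15 + 6 \left(- (m + 7)\right)\right)} = -3 + \sqrt{m - \left(15 + 6 \left(- (7 + m)\right)\right)} = -3 + \sqrt{m - \left(15 + 6 \left(-7 - m\right)\right)} = -3 + \sqrt{m + \left(\left(42 + 6 m\right) - 15\right)} = -3 + \sqrt{m + \left(27 + 6 m\right)} = -3 + \sqrt{27 + 7 m}$)
$T{\left(-19,-6 \right)} U{\left(q \right)} = - 8 \left(-3 + \sqrt{27 + 7 \cdot 50}\right) = - 8 \left(-3 + \sqrt{27 + 350}\right) = - 8 \left(-3 + \sqrt{377}\right) = 24 - 8 \sqrt{377}$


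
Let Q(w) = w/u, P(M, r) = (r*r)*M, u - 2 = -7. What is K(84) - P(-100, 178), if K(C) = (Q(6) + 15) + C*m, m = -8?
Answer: 15838709/5 ≈ 3.1677e+6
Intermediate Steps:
u = -5 (u = 2 - 7 = -5)
P(M, r) = M*r² (P(M, r) = r²*M = M*r²)
Q(w) = -w/5 (Q(w) = w/(-5) = w*(-⅕) = -w/5)
K(C) = 69/5 - 8*C (K(C) = (-⅕*6 + 15) + C*(-8) = (-6/5 + 15) - 8*C = 69/5 - 8*C)
K(84) - P(-100, 178) = (69/5 - 8*84) - (-100)*178² = (69/5 - 672) - (-100)*31684 = -3291/5 - 1*(-3168400) = -3291/5 + 3168400 = 15838709/5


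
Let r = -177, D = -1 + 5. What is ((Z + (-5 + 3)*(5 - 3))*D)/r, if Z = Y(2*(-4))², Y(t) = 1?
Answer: 4/59 ≈ 0.067797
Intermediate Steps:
D = 4
Z = 1 (Z = 1² = 1)
((Z + (-5 + 3)*(5 - 3))*D)/r = ((1 + (-5 + 3)*(5 - 3))*4)/(-177) = -(1 - 2*2)*4/177 = -(1 - 4)*4/177 = -(-1)*4/59 = -1/177*(-12) = 4/59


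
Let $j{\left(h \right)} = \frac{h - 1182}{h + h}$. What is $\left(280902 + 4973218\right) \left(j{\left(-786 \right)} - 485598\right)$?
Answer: $- \frac{334231249776880}{131} \approx -2.5514 \cdot 10^{12}$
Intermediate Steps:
$j{\left(h \right)} = \frac{-1182 + h}{2 h}$
$\left(280902 + 4973218\right) \left(j{\left(-786 \right)} - 485598\right) = \left(280902 + 4973218\right) \left(\frac{-1182 - 786}{2 \left(-786\right)} - 485598\right) = 5254120 \left(\frac{1}{2} \left(- \frac{1}{786}\right) \left(-1968\right) - 485598\right) = 5254120 \left(\frac{164}{131} - 485598\right) = 5254120 \left(- \frac{63613174}{131}\right) = - \frac{334231249776880}{131}$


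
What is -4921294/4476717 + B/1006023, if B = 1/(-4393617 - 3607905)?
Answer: -628809761160319087/572004710052279354 ≈ -1.0993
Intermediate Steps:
B = -1/8001522 (B = 1/(-8001522) = -1/8001522 ≈ -1.2498e-7)
-4921294/4476717 + B/1006023 = -4921294/4476717 - 1/8001522/1006023 = -4921294*1/4476717 - 1/8001522*1/1006023 = -703042/639531 - 1/8049715167006 = -628809761160319087/572004710052279354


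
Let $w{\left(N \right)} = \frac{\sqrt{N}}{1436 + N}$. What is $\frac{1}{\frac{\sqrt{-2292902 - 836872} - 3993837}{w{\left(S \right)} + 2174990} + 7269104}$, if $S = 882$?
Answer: $\frac{5041626820 + 21 \sqrt{2}}{2 \left(18324050213027557 + 76325592 \sqrt{2} + 1159 i \sqrt{3129774}\right)} \approx 1.3757 \cdot 10^{-7} - 1.5394 \cdot 10^{-17} i$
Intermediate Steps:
$w{\left(N \right)} = \frac{\sqrt{N}}{1436 + N}$
$\frac{1}{\frac{\sqrt{-2292902 - 836872} - 3993837}{w{\left(S \right)} + 2174990} + 7269104} = \frac{1}{\frac{\sqrt{-2292902 - 836872} - 3993837}{\frac{\sqrt{882}}{1436 + 882} + 2174990} + 7269104} = \frac{1}{\frac{\sqrt{-3129774} - 3993837}{\frac{21 \sqrt{2}}{2318} + 2174990} + 7269104} = \frac{1}{\frac{i \sqrt{3129774} - 3993837}{21 \sqrt{2} \cdot \frac{1}{2318} + 2174990} + 7269104} = \frac{1}{\frac{-3993837 + i \sqrt{3129774}}{\frac{21 \sqrt{2}}{2318} + 2174990} + 7269104} = \frac{1}{\frac{-3993837 + i \sqrt{3129774}}{2174990 + \frac{21 \sqrt{2}}{2318}} + 7269104} = \frac{1}{7269104 + \frac{-3993837 + i \sqrt{3129774}}{2174990 + \frac{21 \sqrt{2}}{2318}}}$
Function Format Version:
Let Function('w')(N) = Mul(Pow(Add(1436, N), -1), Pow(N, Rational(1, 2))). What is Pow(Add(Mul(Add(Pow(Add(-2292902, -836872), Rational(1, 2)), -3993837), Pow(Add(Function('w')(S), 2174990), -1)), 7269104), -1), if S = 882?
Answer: Mul(Rational(1, 2), Pow(Add(18324050213027557, Mul(76325592, Pow(2, Rational(1, 2))), Mul(1159, I, Pow(3129774, Rational(1, 2)))), -1), Add(5041626820, Mul(21, Pow(2, Rational(1, 2))))) ≈ Add(1.3757e-7, Mul(-1.5394e-17, I))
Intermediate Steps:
Function('w')(N) = Mul(Pow(N, Rational(1, 2)), Pow(Add(1436, N), -1))
Pow(Add(Mul(Add(Pow(Add(-2292902, -836872), Rational(1, 2)), -3993837), Pow(Add(Function('w')(S), 2174990), -1)), 7269104), -1) = Pow(Add(Mul(Add(Pow(Add(-2292902, -836872), Rational(1, 2)), -3993837), Pow(Add(Mul(Pow(882, Rational(1, 2)), Pow(Add(1436, 882), -1)), 2174990), -1)), 7269104), -1) = Pow(Add(Mul(Add(Pow(-3129774, Rational(1, 2)), -3993837), Pow(Add(Mul(Mul(21, Pow(2, Rational(1, 2))), Pow(2318, -1)), 2174990), -1)), 7269104), -1) = Pow(Add(Mul(Add(Mul(I, Pow(3129774, Rational(1, 2))), -3993837), Pow(Add(Mul(Mul(21, Pow(2, Rational(1, 2))), Rational(1, 2318)), 2174990), -1)), 7269104), -1) = Pow(Add(Mul(Add(-3993837, Mul(I, Pow(3129774, Rational(1, 2)))), Pow(Add(Mul(Rational(21, 2318), Pow(2, Rational(1, 2))), 2174990), -1)), 7269104), -1) = Pow(Add(Mul(Add(-3993837, Mul(I, Pow(3129774, Rational(1, 2)))), Pow(Add(2174990, Mul(Rational(21, 2318), Pow(2, Rational(1, 2)))), -1)), 7269104), -1) = Pow(Add(Mul(Pow(Add(2174990, Mul(Rational(21, 2318), Pow(2, Rational(1, 2)))), -1), Add(-3993837, Mul(I, Pow(3129774, Rational(1, 2))))), 7269104), -1) = Pow(Add(7269104, Mul(Pow(Add(2174990, Mul(Rational(21, 2318), Pow(2, Rational(1, 2)))), -1), Add(-3993837, Mul(I, Pow(3129774, Rational(1, 2)))))), -1)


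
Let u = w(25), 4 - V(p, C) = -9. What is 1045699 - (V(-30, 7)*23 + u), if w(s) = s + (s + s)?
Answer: 1045325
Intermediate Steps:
V(p, C) = 13 (V(p, C) = 4 - 1*(-9) = 4 + 9 = 13)
w(s) = 3*s (w(s) = s + 2*s = 3*s)
u = 75 (u = 3*25 = 75)
1045699 - (V(-30, 7)*23 + u) = 1045699 - (13*23 + 75) = 1045699 - (299 + 75) = 1045699 - 1*374 = 1045699 - 374 = 1045325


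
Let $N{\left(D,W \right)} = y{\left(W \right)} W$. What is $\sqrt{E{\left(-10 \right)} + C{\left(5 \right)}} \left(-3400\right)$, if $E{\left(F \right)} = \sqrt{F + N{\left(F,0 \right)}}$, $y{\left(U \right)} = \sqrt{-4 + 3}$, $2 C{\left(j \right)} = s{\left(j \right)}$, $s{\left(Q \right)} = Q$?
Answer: $\text{NaN} \approx \text{NaN}$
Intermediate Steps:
$C{\left(j \right)} = \frac{j}{2}$
$y{\left(U \right)} = i$ ($y{\left(U \right)} = \sqrt{-1} = i$)
$N{\left(D,W \right)} = i W$
$E{\left(F \right)} = \sqrt{F}$ ($E{\left(F \right)} = \sqrt{F + i 0} = \sqrt{F + 0} = \sqrt{F}$)
$\sqrt{E{\left(-10 \right)} + C{\left(5 \right)}} \left(-3400\right) = \sqrt{\sqrt{-10} + \frac{1}{2} \cdot 5} \left(-3400\right) = \sqrt{i \sqrt{10} + \frac{5}{2}} \left(-3400\right) = \sqrt{\frac{5}{2} + i \sqrt{10}} \left(-3400\right) = - 3400 \sqrt{\frac{5}{2} + i \sqrt{10}}$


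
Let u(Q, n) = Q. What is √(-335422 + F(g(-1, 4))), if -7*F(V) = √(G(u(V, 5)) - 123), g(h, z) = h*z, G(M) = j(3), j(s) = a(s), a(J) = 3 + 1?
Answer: √(-16435678 - 7*I*√119)/7 ≈ 0.0013454 - 579.16*I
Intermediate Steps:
a(J) = 4
j(s) = 4
G(M) = 4
F(V) = -I*√119/7 (F(V) = -√(4 - 123)/7 = -I*√119/7)
√(-335422 + F(g(-1, 4))) = √(-335422 - I*√119/7)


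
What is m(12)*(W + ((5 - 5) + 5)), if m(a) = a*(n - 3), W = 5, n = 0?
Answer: -360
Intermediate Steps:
m(a) = -3*a (m(a) = a*(0 - 3) = a*(-3) = -3*a)
m(12)*(W + ((5 - 5) + 5)) = (-3*12)*(5 + ((5 - 5) + 5)) = -36*(5 + (0 + 5)) = -36*(5 + 5) = -36*10 = -360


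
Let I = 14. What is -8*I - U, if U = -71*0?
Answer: -112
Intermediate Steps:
U = 0
-8*I - U = -8*14 - 1*0 = -112 + 0 = -112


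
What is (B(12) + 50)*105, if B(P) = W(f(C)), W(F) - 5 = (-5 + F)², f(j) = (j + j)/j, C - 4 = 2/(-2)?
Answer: 6720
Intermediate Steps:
C = 3 (C = 4 + 2/(-2) = 4 + 2*(-½) = 4 - 1 = 3)
f(j) = 2 (f(j) = (2*j)/j = 2)
W(F) = 5 + (-5 + F)²
B(P) = 14 (B(P) = 5 + (-5 + 2)² = 5 + (-3)² = 5 + 9 = 14)
(B(12) + 50)*105 = (14 + 50)*105 = 64*105 = 6720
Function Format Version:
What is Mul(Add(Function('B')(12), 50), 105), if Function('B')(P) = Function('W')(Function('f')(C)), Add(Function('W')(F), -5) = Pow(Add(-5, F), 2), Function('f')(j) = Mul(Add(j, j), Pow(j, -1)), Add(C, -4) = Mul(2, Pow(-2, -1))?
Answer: 6720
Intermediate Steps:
C = 3 (C = Add(4, Mul(2, Pow(-2, -1))) = Add(4, Mul(2, Rational(-1, 2))) = Add(4, -1) = 3)
Function('f')(j) = 2 (Function('f')(j) = Mul(Mul(2, j), Pow(j, -1)) = 2)
Function('W')(F) = Add(5, Pow(Add(-5, F), 2))
Function('B')(P) = 14 (Function('B')(P) = Add(5, Pow(Add(-5, 2), 2)) = Add(5, Pow(-3, 2)) = Add(5, 9) = 14)
Mul(Add(Function('B')(12), 50), 105) = Mul(Add(14, 50), 105) = Mul(64, 105) = 6720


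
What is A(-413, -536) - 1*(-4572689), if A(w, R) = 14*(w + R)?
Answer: 4559403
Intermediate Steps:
A(w, R) = 14*R + 14*w (A(w, R) = 14*(R + w) = 14*R + 14*w)
A(-413, -536) - 1*(-4572689) = (14*(-536) + 14*(-413)) - 1*(-4572689) = (-7504 - 5782) + 4572689 = -13286 + 4572689 = 4559403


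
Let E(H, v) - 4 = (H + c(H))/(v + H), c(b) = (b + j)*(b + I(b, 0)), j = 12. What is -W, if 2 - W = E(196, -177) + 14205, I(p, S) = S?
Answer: 16363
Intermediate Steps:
c(b) = b*(12 + b) (c(b) = (b + 12)*(b + 0) = (12 + b)*b = b*(12 + b))
E(H, v) = 4 + (H + H*(12 + H))/(H + v) (E(H, v) = 4 + (H + H*(12 + H))/(v + H) = 4 + (H + H*(12 + H))/(H + v))
W = -16363 (W = 2 - ((196² + 4*(-177) + 17*196)/(196 - 177) + 14205) = 2 - ((38416 - 708 + 3332)/19 + 14205) = 2 - ((1/19)*41040 + 14205) = 2 - (2160 + 14205) = 2 - 1*16365 = 2 - 16365 = -16363)
-W = -1*(-16363) = 16363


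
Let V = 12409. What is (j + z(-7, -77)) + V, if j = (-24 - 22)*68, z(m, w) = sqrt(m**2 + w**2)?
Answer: 9281 + 7*sqrt(122) ≈ 9358.3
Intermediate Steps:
j = -3128 (j = -46*68 = -3128)
(j + z(-7, -77)) + V = (-3128 + sqrt((-7)**2 + (-77)**2)) + 12409 = (-3128 + sqrt(49 + 5929)) + 12409 = (-3128 + sqrt(5978)) + 12409 = (-3128 + 7*sqrt(122)) + 12409 = 9281 + 7*sqrt(122)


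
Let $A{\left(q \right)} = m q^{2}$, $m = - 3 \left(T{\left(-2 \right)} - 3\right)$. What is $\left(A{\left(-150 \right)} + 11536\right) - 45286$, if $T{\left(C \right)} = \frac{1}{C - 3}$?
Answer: $182250$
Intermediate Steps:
$T{\left(C \right)} = \frac{1}{-3 + C}$
$m = \frac{48}{5}$ ($m = - 3 \left(\frac{1}{-3 - 2} - 3\right) = - 3 \left(\frac{1}{-5} - 3\right) = - 3 \left(- \frac{1}{5} - 3\right) = \left(-3\right) \left(- \frac{16}{5}\right) = \frac{48}{5} \approx 9.6$)
$A{\left(q \right)} = \frac{48 q^{2}}{5}$
$\left(A{\left(-150 \right)} + 11536\right) - 45286 = \left(\frac{48 \left(-150\right)^{2}}{5} + 11536\right) - 45286 = \left(\frac{48}{5} \cdot 22500 + 11536\right) - 45286 = \left(216000 + 11536\right) - 45286 = 227536 - 45286 = 182250$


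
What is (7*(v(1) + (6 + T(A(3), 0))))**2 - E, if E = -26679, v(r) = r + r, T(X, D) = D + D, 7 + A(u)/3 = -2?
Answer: 29815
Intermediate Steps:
A(u) = -27 (A(u) = -21 + 3*(-2) = -21 - 6 = -27)
T(X, D) = 2*D
v(r) = 2*r
(7*(v(1) + (6 + T(A(3), 0))))**2 - E = (7*(2*1 + (6 + 2*0)))**2 - 1*(-26679) = (7*(2 + (6 + 0)))**2 + 26679 = (7*(2 + 6))**2 + 26679 = (7*8)**2 + 26679 = 56**2 + 26679 = 3136 + 26679 = 29815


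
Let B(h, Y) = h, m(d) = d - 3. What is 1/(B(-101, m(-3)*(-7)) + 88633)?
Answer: 1/88532 ≈ 1.1295e-5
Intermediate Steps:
m(d) = -3 + d
1/(B(-101, m(-3)*(-7)) + 88633) = 1/(-101 + 88633) = 1/88532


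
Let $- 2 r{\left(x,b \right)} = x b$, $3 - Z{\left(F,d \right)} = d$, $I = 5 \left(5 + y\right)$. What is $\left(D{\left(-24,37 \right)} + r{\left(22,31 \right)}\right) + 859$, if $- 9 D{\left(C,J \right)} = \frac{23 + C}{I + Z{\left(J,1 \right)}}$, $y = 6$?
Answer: $\frac{265735}{513} \approx 518.0$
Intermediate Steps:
$I = 55$ ($I = 5 \left(5 + 6\right) = 5 \cdot 11 = 55$)
$Z{\left(F,d \right)} = 3 - d$
$r{\left(x,b \right)} = - \frac{b x}{2}$ ($r{\left(x,b \right)} = - \frac{x b}{2} = - \frac{b x}{2}$)
$D{\left(C,J \right)} = - \frac{23}{513} - \frac{C}{513}$ ($D{\left(C,J \right)} = - \frac{\left(23 + C\right) \frac{1}{55 + \left(3 - 1\right)}}{9} = - \frac{\left(23 + C\right) \frac{1}{55 + 2}}{9} = - \frac{\left(23 + C\right) \frac{1}{57}}{9} = - \frac{\frac{23}{57} + \frac{C}{57}}{9} = - \frac{23}{513} - \frac{C}{513}$)
$\left(D{\left(-24,37 \right)} + r{\left(22,31 \right)}\right) + 859 = \left(\left(- \frac{23}{513} - - \frac{8}{171}\right) - \frac{31}{2} \cdot 22\right) + 859 = \left(\left(- \frac{23}{513} + \frac{8}{171}\right) - 341\right) + 859 = \left(\frac{1}{513} - 341\right) + 859 = - \frac{174932}{513} + 859 = \frac{265735}{513}$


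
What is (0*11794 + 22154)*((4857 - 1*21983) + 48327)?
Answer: 691226954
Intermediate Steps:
(0*11794 + 22154)*((4857 - 1*21983) + 48327) = (0 + 22154)*((4857 - 21983) + 48327) = 22154*(-17126 + 48327) = 22154*31201 = 691226954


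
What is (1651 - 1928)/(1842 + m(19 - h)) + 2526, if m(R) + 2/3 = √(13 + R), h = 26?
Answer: 38537546064/15257261 + 2493*√6/30514522 ≈ 2525.9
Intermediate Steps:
m(R) = -⅔ + √(13 + R)
(1651 - 1928)/(1842 + m(19 - h)) + 2526 = (1651 - 1928)/(1842 + (-⅔ + √(13 + (19 - 1*26)))) + 2526 = -277/(1842 + (-⅔ + √(13 + (19 - 26)))) + 2526 = -277/(1842 + (-⅔ + √(13 - 7))) + 2526 = -277/(1842 + (-⅔ + √6)) + 2526 = -277/(5524/3 + √6) + 2526 = 2526 - 277/(5524/3 + √6)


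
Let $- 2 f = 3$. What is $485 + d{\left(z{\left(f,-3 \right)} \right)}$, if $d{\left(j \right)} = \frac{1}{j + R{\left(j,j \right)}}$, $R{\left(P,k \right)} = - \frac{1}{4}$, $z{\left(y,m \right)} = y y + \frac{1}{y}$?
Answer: $\frac{1943}{4} \approx 485.75$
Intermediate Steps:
$f = - \frac{3}{2}$ ($f = \left(- \frac{1}{2}\right) 3 = - \frac{3}{2} \approx -1.5$)
$z{\left(y,m \right)} = \frac{1}{y} + y^{2}$ ($z{\left(y,m \right)} = y^{2} + \frac{1}{y} = \frac{1}{y} + y^{2}$)
$R{\left(P,k \right)} = - \frac{1}{4}$ ($R{\left(P,k \right)} = \left(-1\right) \frac{1}{4} = - \frac{1}{4}$)
$d{\left(j \right)} = \frac{1}{- \frac{1}{4} + j}$ ($d{\left(j \right)} = \frac{1}{j - \frac{1}{4}} = \frac{1}{- \frac{1}{4} + j}$)
$485 + d{\left(z{\left(f,-3 \right)} \right)} = 485 + \frac{4}{-1 + 4 \frac{1 + \left(- \frac{3}{2}\right)^{3}}{- \frac{3}{2}}} = 485 + \frac{4}{-1 + 4 \left(- \frac{2 \left(1 - \frac{27}{8}\right)}{3}\right)} = 485 + \frac{4}{-1 + 4 \left(\left(- \frac{2}{3}\right) \left(- \frac{19}{8}\right)\right)} = 485 + \frac{4}{-1 + 4 \cdot \frac{19}{12}} = 485 + \frac{4}{-1 + \frac{19}{3}} = 485 + \frac{4}{\frac{16}{3}} = 485 + 4 \cdot \frac{3}{16} = 485 + \frac{3}{4} = \frac{1943}{4}$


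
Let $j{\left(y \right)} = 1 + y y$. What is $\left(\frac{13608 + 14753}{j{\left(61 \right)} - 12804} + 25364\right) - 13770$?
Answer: $\frac{105268347}{9082} \approx 11591.0$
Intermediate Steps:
$j{\left(y \right)} = 1 + y^{2}$
$\left(\frac{13608 + 14753}{j{\left(61 \right)} - 12804} + 25364\right) - 13770 = \left(\frac{13608 + 14753}{\left(1 + 61^{2}\right) - 12804} + 25364\right) - 13770 = \left(\frac{28361}{\left(1 + 3721\right) - 12804} + 25364\right) - 13770 = \left(\frac{28361}{3722 - 12804} + 25364\right) - 13770 = \left(\frac{28361}{-9082} + 25364\right) - 13770 = \left(28361 \left(- \frac{1}{9082}\right) + 25364\right) - 13770 = \left(- \frac{28361}{9082} + 25364\right) - 13770 = \frac{230327487}{9082} - 13770 = \frac{105268347}{9082}$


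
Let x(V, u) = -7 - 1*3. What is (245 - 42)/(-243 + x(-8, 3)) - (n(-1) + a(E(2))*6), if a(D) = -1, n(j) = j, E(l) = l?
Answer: 1568/253 ≈ 6.1976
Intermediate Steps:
x(V, u) = -10 (x(V, u) = -7 - 3 = -10)
(245 - 42)/(-243 + x(-8, 3)) - (n(-1) + a(E(2))*6) = (245 - 42)/(-243 - 10) - (-1 - 1*6) = 203/(-253) - (-1 - 6) = 203*(-1/253) - 1*(-7) = -203/253 + 7 = 1568/253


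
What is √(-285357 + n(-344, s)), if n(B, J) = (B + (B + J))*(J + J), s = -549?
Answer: √1072869 ≈ 1035.8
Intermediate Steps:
n(B, J) = 2*J*(J + 2*B) (n(B, J) = (J + 2*B)*(2*J) = 2*J*(J + 2*B))
√(-285357 + n(-344, s)) = √(-285357 + 2*(-549)*(-549 + 2*(-344))) = √(-285357 + 2*(-549)*(-549 - 688)) = √(-285357 + 2*(-549)*(-1237)) = √(-285357 + 1358226) = √1072869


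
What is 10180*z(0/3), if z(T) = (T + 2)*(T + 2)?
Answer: 40720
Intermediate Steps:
z(T) = (2 + T)**2 (z(T) = (2 + T)*(2 + T) = (2 + T)**2)
10180*z(0/3) = 10180*(2 + 0/3)**2 = 10180*(2 + 0*(1/3))**2 = 10180*(2 + 0)**2 = 10180*2**2 = 10180*4 = 40720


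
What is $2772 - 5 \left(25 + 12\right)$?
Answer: $2587$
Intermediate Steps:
$2772 - 5 \left(25 + 12\right) = 2772 - 5 \cdot 37 = 2772 - 185 = 2587$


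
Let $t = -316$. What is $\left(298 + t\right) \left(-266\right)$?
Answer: $4788$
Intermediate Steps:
$\left(298 + t\right) \left(-266\right) = \left(298 - 316\right) \left(-266\right) = \left(-18\right) \left(-266\right) = 4788$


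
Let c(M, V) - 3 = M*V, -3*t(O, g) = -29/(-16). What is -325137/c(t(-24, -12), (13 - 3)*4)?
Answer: 1950822/127 ≈ 15361.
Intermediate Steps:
t(O, g) = -29/48 (t(O, g) = -(-29)/(3*(-16)) = -(-29)*(-1)/(3*16) = -⅓*29/16 = -29/48)
c(M, V) = 3 + M*V
-325137/c(t(-24, -12), (13 - 3)*4) = -325137/(3 - 29*(13 - 3)*4/48) = -325137/(3 - 145*4/24) = -325137/(3 - 29/48*40) = -325137/(3 - 145/6) = -325137/(-127/6) = -325137*(-6/127) = 1950822/127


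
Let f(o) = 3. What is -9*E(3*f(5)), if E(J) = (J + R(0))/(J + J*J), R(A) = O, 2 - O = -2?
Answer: -13/10 ≈ -1.3000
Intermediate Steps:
O = 4 (O = 2 - 1*(-2) = 2 + 2 = 4)
R(A) = 4
E(J) = (4 + J)/(J + J²) (E(J) = (J + 4)/(J + J*J) = (4 + J)/(J + J²))
-9*E(3*f(5)) = -9*(4 + 3*3)/((3*3)*(1 + 3*3)) = -9*(4 + 9)/(9*(1 + 9)) = -13/10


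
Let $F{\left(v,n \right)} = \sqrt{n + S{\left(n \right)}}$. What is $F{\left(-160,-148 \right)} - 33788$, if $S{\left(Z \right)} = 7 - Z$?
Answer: $-33788 + \sqrt{7} \approx -33785.0$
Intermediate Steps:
$F{\left(v,n \right)} = \sqrt{7}$ ($F{\left(v,n \right)} = \sqrt{n - \left(-7 + n\right)} = \sqrt{7}$)
$F{\left(-160,-148 \right)} - 33788 = \sqrt{7} - 33788 = -33788 + \sqrt{7}$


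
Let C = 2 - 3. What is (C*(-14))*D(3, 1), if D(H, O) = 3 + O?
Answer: 56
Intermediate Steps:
C = -1
(C*(-14))*D(3, 1) = (-1*(-14))*(3 + 1) = 14*4 = 56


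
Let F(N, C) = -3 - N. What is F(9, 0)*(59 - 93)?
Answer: 408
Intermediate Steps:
F(9, 0)*(59 - 93) = (-3 - 1*9)*(59 - 93) = (-3 - 9)*(-34) = -12*(-34) = 408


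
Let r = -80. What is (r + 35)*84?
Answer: -3780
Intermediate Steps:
(r + 35)*84 = (-80 + 35)*84 = -45*84 = -3780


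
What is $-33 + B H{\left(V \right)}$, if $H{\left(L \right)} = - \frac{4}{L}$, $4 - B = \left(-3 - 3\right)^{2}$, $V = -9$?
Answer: $- \frac{425}{9} \approx -47.222$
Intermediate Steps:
$B = -32$ ($B = 4 - \left(-3 - 3\right)^{2} = 4 - \left(-6\right)^{2} = 4 - 36 = -32$)
$-33 + B H{\left(V \right)} = -33 - 32 \left(- \frac{4}{-9}\right) = -33 - 32 \left(\left(-4\right) \left(- \frac{1}{9}\right)\right) = -33 - \frac{128}{9} = - \frac{425}{9}$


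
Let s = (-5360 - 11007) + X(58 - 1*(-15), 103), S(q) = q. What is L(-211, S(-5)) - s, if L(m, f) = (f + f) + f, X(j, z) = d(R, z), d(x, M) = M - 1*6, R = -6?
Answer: 16255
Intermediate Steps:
d(x, M) = -6 + M (d(x, M) = M - 6 = -6 + M)
X(j, z) = -6 + z
L(m, f) = 3*f (L(m, f) = 2*f + f = 3*f)
s = -16270 (s = (-5360 - 11007) + (-6 + 103) = -16367 + 97 = -16270)
L(-211, S(-5)) - s = 3*(-5) - 1*(-16270) = -15 + 16270 = 16255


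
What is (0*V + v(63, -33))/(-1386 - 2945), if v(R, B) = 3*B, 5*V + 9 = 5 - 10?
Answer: 99/4331 ≈ 0.022858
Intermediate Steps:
V = -14/5 (V = -9/5 + (5 - 10)/5 = -9/5 + (⅕)*(-5) = -9/5 - 1 = -14/5 ≈ -2.8000)
(0*V + v(63, -33))/(-1386 - 2945) = (0*(-14/5) + 3*(-33))/(-1386 - 2945) = (0 - 99)/(-4331) = -99*(-1/4331) = 99/4331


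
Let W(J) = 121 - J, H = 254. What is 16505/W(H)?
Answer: -16505/133 ≈ -124.10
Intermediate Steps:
16505/W(H) = 16505/(121 - 1*254) = 16505/(121 - 254) = 16505/(-133) = 16505*(-1/133) = -16505/133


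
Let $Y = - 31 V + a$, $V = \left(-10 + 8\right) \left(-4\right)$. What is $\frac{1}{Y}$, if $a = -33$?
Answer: $- \frac{1}{281} \approx -0.0035587$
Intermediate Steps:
$V = 8$ ($V = \left(-2\right) \left(-4\right) = 8$)
$Y = -281$ ($Y = \left(-31\right) 8 - 33 = -248 - 33 = -281$)
$\frac{1}{Y} = \frac{1}{-281} = - \frac{1}{281}$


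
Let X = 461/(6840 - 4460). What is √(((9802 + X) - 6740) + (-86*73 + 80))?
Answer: I*√4440615305/1190 ≈ 55.998*I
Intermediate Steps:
X = 461/2380 ≈ 0.19370
√(((9802 + X) - 6740) + (-86*73 + 80)) = √(((9802 + 461/2380) - 6740) + (-86*73 + 80)) = √((23329221/2380 - 6740) + (-6278 + 80)) = √(7288021/2380 - 6198) = √(-7463219/2380) = I*√4440615305/1190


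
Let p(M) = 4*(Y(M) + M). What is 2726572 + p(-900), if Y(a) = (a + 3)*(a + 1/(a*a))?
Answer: 401771609701/67500 ≈ 5.9522e+6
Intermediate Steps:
Y(a) = (3 + a)*(a + a⁻²) (Y(a) = (3 + a)*(a + 1/(a²)) = (3 + a)*(a + a⁻²))
p(M) = 4*M + 4*(3 + M + M³*(3 + M))/M² (p(M) = 4*((3 + M + M³*(3 + M))/M² + M) = 4*(M + (3 + M + M³*(3 + M))/M²) = 4*M + 4*(3 + M + M³*(3 + M))/M²)
2726572 + p(-900) = 2726572 + (4/(-900) + 4*(-900)² + 12/(-900)² + 16*(-900)) = 2726572 + (4*(-1/900) + 4*810000 + 12*(1/810000) - 14400) = 2726572 + (-1/225 + 3240000 + 1/67500 - 14400) = 2726572 + 217727999701/67500 = 401771609701/67500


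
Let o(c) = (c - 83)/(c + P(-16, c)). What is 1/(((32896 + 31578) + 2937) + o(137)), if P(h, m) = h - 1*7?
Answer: 19/1280818 ≈ 1.4834e-5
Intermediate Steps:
P(h, m) = -7 + h (P(h, m) = h - 7 = -7 + h)
o(c) = (-83 + c)/(-23 + c) (o(c) = (c - 83)/(c + (-7 - 16)) = (-83 + c)/(c - 23) = (-83 + c)/(-23 + c))
1/(((32896 + 31578) + 2937) + o(137)) = 1/(((32896 + 31578) + 2937) + (-83 + 137)/(-23 + 137)) = 1/((64474 + 2937) + 54/114) = 1/(67411 + (1/114)*54) = 1/(67411 + 9/19) = 1/(1280818/19) = 19/1280818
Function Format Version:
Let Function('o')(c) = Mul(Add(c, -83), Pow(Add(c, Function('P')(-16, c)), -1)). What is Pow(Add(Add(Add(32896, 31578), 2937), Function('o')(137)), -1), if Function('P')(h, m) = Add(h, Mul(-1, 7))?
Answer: Rational(19, 1280818) ≈ 1.4834e-5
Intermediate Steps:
Function('P')(h, m) = Add(-7, h) (Function('P')(h, m) = Add(h, -7) = Add(-7, h))
Function('o')(c) = Mul(Pow(Add(-23, c), -1), Add(-83, c)) (Function('o')(c) = Mul(Add(c, -83), Pow(Add(c, Add(-7, -16)), -1)) = Mul(Add(-83, c), Pow(Add(c, -23), -1)) = Mul(Add(-83, c), Pow(Add(-23, c), -1)) = Mul(Pow(Add(-23, c), -1), Add(-83, c)))
Pow(Add(Add(Add(32896, 31578), 2937), Function('o')(137)), -1) = Pow(Add(Add(Add(32896, 31578), 2937), Mul(Pow(Add(-23, 137), -1), Add(-83, 137))), -1) = Pow(Add(Add(64474, 2937), Mul(Pow(114, -1), 54)), -1) = Pow(Add(67411, Mul(Rational(1, 114), 54)), -1) = Pow(Add(67411, Rational(9, 19)), -1) = Pow(Rational(1280818, 19), -1) = Rational(19, 1280818)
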